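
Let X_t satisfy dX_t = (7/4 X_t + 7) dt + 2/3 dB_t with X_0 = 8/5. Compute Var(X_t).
Var(X_t) = 8*exp(7*t/2)/63 - 8/63

The variance V(t) = Var(X_t) satisfies V'(t) = 2 a V(t) + c^2 with V(0) = 0 (drift coefficient is linear in X, diffusion is constant). With a = 7/4, c = 2/3, the solution is
  V(t) = (c^2 / (2 a)) * (exp(2 a t) - 1)
       = ((2/3)^2 / (2*(7/4))) * (exp((7/2) t) - 1)
       = 8*exp(7*t/2)/63 - 8/63.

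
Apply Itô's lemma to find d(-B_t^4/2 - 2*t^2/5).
d(-B_t^4/2 - 2*t^2/5) = (-3*B_t^2 - 4*t/5) dt + (-2*B_t^3) dB_t

Itô's formula for f(t, x): d f(t, B_t) = (f_t + (1/2) f_xx) dt + f_x dB_t. Compute partials of f(t, x) = -2*t^2/5 - x^4/2:
  f_t(t,x)  = -4*t/5
  f_x(t,x)  = -2*x^3
  f_xx(t,x) = -6*x^2
Assemble drift = f_t + (1/2) f_xx = -4*t/5 - 3*x^2 and diffusion = f_x = -2*x^3. Substituting x = B_t:
  d(-B_t^4/2 - 2*t^2/5) = (-3*B_t^2 - 4*t/5) dt + (-2*B_t^3) dB_t.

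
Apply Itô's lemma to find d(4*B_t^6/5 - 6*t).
d(4*B_t^6/5 - 6*t) = (12*B_t^4 - 6) dt + (24*B_t^5/5) dB_t

Itô's formula for f(t, x): d f(t, B_t) = (f_t + (1/2) f_xx) dt + f_x dB_t. Compute partials of f(t, x) = -6*t + 4*x^6/5:
  f_t(t,x)  = -6
  f_x(t,x)  = 24*x^5/5
  f_xx(t,x) = 24*x^4
Assemble drift = f_t + (1/2) f_xx = 12*x^4 - 6 and diffusion = f_x = 24*x^5/5. Substituting x = B_t:
  d(4*B_t^6/5 - 6*t) = (12*B_t^4 - 6) dt + (24*B_t^5/5) dB_t.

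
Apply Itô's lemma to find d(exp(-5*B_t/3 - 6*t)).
d(exp(-5*B_t/3 - 6*t)) = (-83*exp(-5*B_t/3 - 6*t)/18) dt + (-5*exp(-5*B_t/3 - 6*t)/3) dB_t

Itô's formula for f(t, x): d f(t, B_t) = (f_t + (1/2) f_xx) dt + f_x dB_t. Compute partials of f(t, x) = exp(-6*t - 5*x/3):
  f_t(t,x)  = -6*exp(-6*t - 5*x/3)
  f_x(t,x)  = -5*exp(-6*t - 5*x/3)/3
  f_xx(t,x) = 25*exp(-6*t - 5*x/3)/9
Assemble drift = f_t + (1/2) f_xx = -83*exp(-6*t - 5*x/3)/18 and diffusion = f_x = -5*exp(-6*t - 5*x/3)/3. Substituting x = B_t:
  d(exp(-5*B_t/3 - 6*t)) = (-83*exp(-5*B_t/3 - 6*t)/18) dt + (-5*exp(-5*B_t/3 - 6*t)/3) dB_t.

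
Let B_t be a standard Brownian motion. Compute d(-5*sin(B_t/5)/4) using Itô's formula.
d(-5*sin(B_t/5)/4) = (sin(B_t/5)/40) dt + (-cos(B_t/5)/4) dB_t

Itô's formula for f(B_t) gives d f(B_t) = f'(B_t) dB_t + (1/2) f''(B_t) dt. Compute derivatives of f(x) = -5*sin(x/5)/4:
  f'(x)  = -cos(x/5)/4
  f''(x) = sin(x/5)/20
Substitute x = B_t and multiply the f'' term by 1/2:
  drift     = (1/2) * (sin(x/5)/20) evaluated at B_t = sin(B_t/5)/40
  diffusion = (-cos(x/5)/4) evaluated at B_t = -cos(B_t/5)/4
Therefore d(-5*sin(B_t/5)/4) = (sin(B_t/5)/40) dt + (-cos(B_t/5)/4) dB_t.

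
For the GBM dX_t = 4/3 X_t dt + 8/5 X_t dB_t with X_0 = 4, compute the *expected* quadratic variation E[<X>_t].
E[<X>_t] = 384*exp(392*t/75)/49 - 384/49

<X>_t = int_0^t ((8/5) * X_s)^2 ds. Taking expectation inside the integral: E[<X>_t] = (8/5)^2 * int_0^t E[X_s^2] ds. For GBM, E[X_s^2] = x_0^2 * exp((2 mu + sigma^2) s). Integrating:
  E[<X>_t] = (8/5)^2 * 4^2 * (exp((2*(4/3) + (8/5)^2) t) - 1) / (2*(4/3) + (8/5)^2)
           = (8/5)^2 * 4^2 * (exp((392/75) t) - 1) / (392/75) = 384*exp(392*t/75)/49 - 384/49.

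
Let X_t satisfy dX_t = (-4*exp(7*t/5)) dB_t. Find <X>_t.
<X>_t = 40*exp(14*t/5)/7 - 40/7

For an Itô process dX_t = a(t) dt + b(t) dB_t, the quadratic variation is <X>_t = int_0^t b(s)^2 ds (the drift term does not contribute). Here b(s) = -4*exp(7*s/5), so
  b(s)^2 = 16*exp(14*s/5).
Integrating from 0 to t:
  <X>_t = int_0^t (16*exp(14*s/5)) ds = 40*exp(14*t/5)/7 - 40/7.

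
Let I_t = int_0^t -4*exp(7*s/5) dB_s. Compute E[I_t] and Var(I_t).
E[I_t] = 0; Var(I_t) = 40*exp(14*t/5)/7 - 40/7

The Itô integral of a deterministic integrand f(s) has mean 0 because each increment f(s) * (B_{s+ds} - B_s) has mean 0. By the Itô isometry:
  Var( int_0^t f(s) dB_s ) = E[ (int_0^t f(s) dB_s)^2 ] = int_0^t f(s)^2 ds.
Here f(s) = -4*exp(7*s/5), so f(s)^2 = 16*exp(14*s/5). Integrate:
  int_0^t (16*exp(14*s/5)) ds = 40*exp(14*t/5)/7 - 40/7.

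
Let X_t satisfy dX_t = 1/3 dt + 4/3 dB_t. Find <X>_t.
<X>_t = 16*t/9

For an Itô process dX_t = a(t) dt + b(t) dB_t, the quadratic variation is <X>_t = int_0^t b(s)^2 ds (the drift term does not contribute). Here b(s) = 4/3, so
  b(s)^2 = 16/9.
Integrating from 0 to t:
  <X>_t = int_0^t (16/9) ds = 16*t/9.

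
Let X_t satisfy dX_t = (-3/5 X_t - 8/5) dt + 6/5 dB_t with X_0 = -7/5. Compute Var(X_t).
Var(X_t) = 6/5 - 6*exp(-6*t/5)/5

The variance V(t) = Var(X_t) satisfies V'(t) = 2 a V(t) + c^2 with V(0) = 0 (drift coefficient is linear in X, diffusion is constant). With a = -3/5, c = 6/5, the solution is
  V(t) = (c^2 / (2 a)) * (exp(2 a t) - 1)
       = ((6/5)^2 / (2*(-3/5))) * (exp((-6/5) t) - 1)
       = 6/5 - 6*exp(-6*t/5)/5.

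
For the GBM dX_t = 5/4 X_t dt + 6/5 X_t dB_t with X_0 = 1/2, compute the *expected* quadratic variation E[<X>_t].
E[<X>_t] = 18*exp(197*t/50)/197 - 18/197

<X>_t = int_0^t ((6/5) * X_s)^2 ds. Taking expectation inside the integral: E[<X>_t] = (6/5)^2 * int_0^t E[X_s^2] ds. For GBM, E[X_s^2] = x_0^2 * exp((2 mu + sigma^2) s). Integrating:
  E[<X>_t] = (6/5)^2 * (1/2)^2 * (exp((2*(5/4) + (6/5)^2) t) - 1) / (2*(5/4) + (6/5)^2)
           = (6/5)^2 * (1/2)^2 * (exp((197/50) t) - 1) / (197/50) = 18*exp(197*t/50)/197 - 18/197.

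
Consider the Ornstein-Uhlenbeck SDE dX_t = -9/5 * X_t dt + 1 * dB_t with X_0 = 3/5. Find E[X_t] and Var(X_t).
E[X_t] = 3*exp(-9*t/5)/5; Var(X_t) = 5/18 - 5*exp(-18*t/5)/18

The OU SDE dX = -theta X dt + sigma dB admits the integrating factor exp(theta t): d(exp(theta t) X_t) = sigma exp(theta t) dB_t. Integrating from 0 to t:
  X_t = x_0 * exp(-theta t) + sigma * int_0^t exp(-theta (t-s)) dB_s.
The Itô integral has mean 0 and (by the Itô isometry) variance sigma^2 * int_0^t exp(-2 theta (t - s)) ds = sigma^2 * (1 - exp(-2 theta t)) / (2 theta).
With theta = 9/5, sigma = 1, x_0 = 3/5:
  E[X_t] = 3/5 * exp(-9/5 t) = 3*exp(-9*t/5)/5
  Var(X_t) = (1)^2 * (1 - exp(-2*9/5 t)) / (2 * 9/5) = 5/18 - 5*exp(-18*t/5)/18.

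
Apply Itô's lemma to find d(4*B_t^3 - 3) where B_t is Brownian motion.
d(4*B_t^3 - 3) = (12*B_t) dt + (12*B_t^2) dB_t

Itô's formula for f(B_t) gives d f(B_t) = f'(B_t) dB_t + (1/2) f''(B_t) dt. Compute derivatives of f(x) = 4*x^3 - 3:
  f'(x)  = 12*x^2
  f''(x) = 24*x
Substitute x = B_t and multiply the f'' term by 1/2:
  drift     = (1/2) * (24*x) evaluated at B_t = 12*B_t
  diffusion = (12*x^2) evaluated at B_t = 12*B_t^2
Therefore d(4*B_t^3 - 3) = (12*B_t) dt + (12*B_t^2) dB_t.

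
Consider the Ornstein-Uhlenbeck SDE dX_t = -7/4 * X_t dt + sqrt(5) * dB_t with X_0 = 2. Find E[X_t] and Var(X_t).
E[X_t] = 2*exp(-7*t/4); Var(X_t) = 10/7 - 10*exp(-7*t/2)/7

The OU SDE dX = -theta X dt + sigma dB admits the integrating factor exp(theta t): d(exp(theta t) X_t) = sigma exp(theta t) dB_t. Integrating from 0 to t:
  X_t = x_0 * exp(-theta t) + sigma * int_0^t exp(-theta (t-s)) dB_s.
The Itô integral has mean 0 and (by the Itô isometry) variance sigma^2 * int_0^t exp(-2 theta (t - s)) ds = sigma^2 * (1 - exp(-2 theta t)) / (2 theta).
With theta = 7/4, sigma = sqrt(5), x_0 = 2:
  E[X_t] = 2 * exp(-7/4 t) = 2*exp(-7*t/4)
  Var(X_t) = (sqrt(5))^2 * (1 - exp(-2*7/4 t)) / (2 * 7/4) = 10/7 - 10*exp(-7*t/2)/7.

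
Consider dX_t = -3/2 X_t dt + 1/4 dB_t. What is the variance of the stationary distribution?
lim Var(X_t) = 1/48

The OU SDE dX = -theta X dt + sigma dB admits the integrating factor exp(theta t): d(exp(theta t) X_t) = sigma exp(theta t) dB_t. Integrating from 0 to t gives X_t = x_0 * exp(-theta t) + sigma * int_0^t exp(-theta (t-s)) dB_s for any initial x_0. The Itô integral has variance (by the Itô isometry) sigma^2 * int_0^t exp(-2 theta (t - s)) ds = sigma^2 * (1 - exp(-2 theta t)) / (2 theta), independent of x_0.
With theta = 3/2, sigma = 1/4:
  Var(X_t) = (1/4)^2 * (1 - exp(-2*3/2 t)) / (2 * 3/2) = 1/48 - exp(-3*t)/48.
As t -> infinity, exp(-2*3/2 t) -> 0, so the stationary variance is sigma^2 / (2 theta) = 1/48.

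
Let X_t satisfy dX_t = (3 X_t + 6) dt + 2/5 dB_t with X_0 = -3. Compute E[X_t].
E[X_t] = -exp(3*t) - 2

Taking expectations and using E[dB_t] = 0, the mean m(t) = E[X_t] satisfies the ODE m'(t) = a m(t) + b with m(0) = x_0. With a = 3, b = 6, x_0 = -3, the solution is
  m(t) = x_0 * exp(a t) + (b/a) * (exp(a t) - 1)
       = (-3) * exp(3 t) + (6/3) * (exp(3 t) - 1)
       = -exp(3*t) - 2.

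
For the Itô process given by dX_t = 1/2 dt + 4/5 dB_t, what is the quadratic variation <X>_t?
<X>_t = 16*t/25

For an Itô process dX_t = a(t) dt + b(t) dB_t, the quadratic variation is <X>_t = int_0^t b(s)^2 ds (the drift term does not contribute). Here b(s) = 4/5, so
  b(s)^2 = 16/25.
Integrating from 0 to t:
  <X>_t = int_0^t (16/25) ds = 16*t/25.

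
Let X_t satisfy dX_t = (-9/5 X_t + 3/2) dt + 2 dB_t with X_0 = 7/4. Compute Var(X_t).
Var(X_t) = 10/9 - 10*exp(-18*t/5)/9

The variance V(t) = Var(X_t) satisfies V'(t) = 2 a V(t) + c^2 with V(0) = 0 (drift coefficient is linear in X, diffusion is constant). With a = -9/5, c = 2, the solution is
  V(t) = (c^2 / (2 a)) * (exp(2 a t) - 1)
       = (2^2 / (2*(-9/5))) * (exp((-18/5) t) - 1)
       = 10/9 - 10*exp(-18*t/5)/9.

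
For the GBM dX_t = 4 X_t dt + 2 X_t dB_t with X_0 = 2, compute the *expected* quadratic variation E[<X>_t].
E[<X>_t] = 4*exp(12*t)/3 - 4/3

<X>_t = int_0^t (2 * X_s)^2 ds. Taking expectation inside the integral: E[<X>_t] = 2^2 * int_0^t E[X_s^2] ds. For GBM, E[X_s^2] = x_0^2 * exp((2 mu + sigma^2) s). Integrating:
  E[<X>_t] = 2^2 * 2^2 * (exp((2*4 + 2^2) t) - 1) / (2*4 + 2^2)
           = 2^2 * 2^2 * (exp(12 t) - 1) / 12 = 4*exp(12*t)/3 - 4/3.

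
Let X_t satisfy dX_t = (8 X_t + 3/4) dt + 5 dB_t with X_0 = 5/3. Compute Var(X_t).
Var(X_t) = 25*exp(16*t)/16 - 25/16

The variance V(t) = Var(X_t) satisfies V'(t) = 2 a V(t) + c^2 with V(0) = 0 (drift coefficient is linear in X, diffusion is constant). With a = 8, c = 5, the solution is
  V(t) = (c^2 / (2 a)) * (exp(2 a t) - 1)
       = (5^2 / (2*8)) * (exp(16 t) - 1)
       = 25*exp(16*t)/16 - 25/16.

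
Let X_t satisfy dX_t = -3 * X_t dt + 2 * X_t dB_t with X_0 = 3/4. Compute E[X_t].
E[X_t] = 3*exp(-3*t)/4

For GBM dX = mu X dt + sigma X dB with X_0 = x_0, apply Itô to Y = log X: dY = (mu - sigma^2/2) dt + sigma dB, so Y_t = log(x_0) + (mu - sigma^2/2) t + sigma B_t and hence X_t = x_0 * exp((mu - sigma^2/2) t + sigma B_t).
With mu = -3, sigma = 2, x_0 = 3/4, this gives:
  X_t = 3/4 * exp((-5) * t + (2) * B_t).
Since sigma*B_t ~ Normal(0, sigma^2 t), E[exp(sigma*B_t)] = exp(sigma^2 t / 2); so E[X_t] = x_0 * exp((mu - sigma^2/2) t) * exp(sigma^2 t / 2) = x_0 * exp(mu t) = 3*exp(-3*t)/4.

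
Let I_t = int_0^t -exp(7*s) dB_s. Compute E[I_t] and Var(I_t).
E[I_t] = 0; Var(I_t) = exp(14*t)/14 - 1/14

The Itô integral of a deterministic integrand f(s) has mean 0 because each increment f(s) * (B_{s+ds} - B_s) has mean 0. By the Itô isometry:
  Var( int_0^t f(s) dB_s ) = E[ (int_0^t f(s) dB_s)^2 ] = int_0^t f(s)^2 ds.
Here f(s) = -exp(7*s), so f(s)^2 = exp(14*s). Integrate:
  int_0^t (exp(14*s)) ds = exp(14*t)/14 - 1/14.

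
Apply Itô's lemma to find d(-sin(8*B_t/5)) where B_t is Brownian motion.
d(-sin(8*B_t/5)) = (32*sin(8*B_t/5)/25) dt + (-8*cos(8*B_t/5)/5) dB_t

Itô's formula for f(B_t) gives d f(B_t) = f'(B_t) dB_t + (1/2) f''(B_t) dt. Compute derivatives of f(x) = -sin(8*x/5):
  f'(x)  = -8*cos(8*x/5)/5
  f''(x) = 64*sin(8*x/5)/25
Substitute x = B_t and multiply the f'' term by 1/2:
  drift     = (1/2) * (64*sin(8*x/5)/25) evaluated at B_t = 32*sin(8*B_t/5)/25
  diffusion = (-8*cos(8*x/5)/5) evaluated at B_t = -8*cos(8*B_t/5)/5
Therefore d(-sin(8*B_t/5)) = (32*sin(8*B_t/5)/25) dt + (-8*cos(8*B_t/5)/5) dB_t.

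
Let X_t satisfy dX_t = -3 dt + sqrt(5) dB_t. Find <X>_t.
<X>_t = 5*t

For an Itô process dX_t = a(t) dt + b(t) dB_t, the quadratic variation is <X>_t = int_0^t b(s)^2 ds (the drift term does not contribute). Here b(s) = sqrt(5), so
  b(s)^2 = 5.
Integrating from 0 to t:
  <X>_t = int_0^t (5) ds = 5*t.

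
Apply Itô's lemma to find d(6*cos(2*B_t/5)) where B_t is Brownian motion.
d(6*cos(2*B_t/5)) = (-12*cos(2*B_t/5)/25) dt + (-12*sin(2*B_t/5)/5) dB_t

Itô's formula for f(B_t) gives d f(B_t) = f'(B_t) dB_t + (1/2) f''(B_t) dt. Compute derivatives of f(x) = 6*cos(2*x/5):
  f'(x)  = -12*sin(2*x/5)/5
  f''(x) = -24*cos(2*x/5)/25
Substitute x = B_t and multiply the f'' term by 1/2:
  drift     = (1/2) * (-24*cos(2*x/5)/25) evaluated at B_t = -12*cos(2*B_t/5)/25
  diffusion = (-12*sin(2*x/5)/5) evaluated at B_t = -12*sin(2*B_t/5)/5
Therefore d(6*cos(2*B_t/5)) = (-12*cos(2*B_t/5)/25) dt + (-12*sin(2*B_t/5)/5) dB_t.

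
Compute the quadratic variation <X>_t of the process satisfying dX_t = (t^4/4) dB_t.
<X>_t = t^9/144

For an Itô process dX_t = a(t) dt + b(t) dB_t, the quadratic variation is <X>_t = int_0^t b(s)^2 ds (the drift term does not contribute). Here b(s) = s^4/4, so
  b(s)^2 = s^8/16.
Integrating from 0 to t:
  <X>_t = int_0^t (s^8/16) ds = t^9/144.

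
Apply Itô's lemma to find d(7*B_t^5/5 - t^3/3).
d(7*B_t^5/5 - t^3/3) = (14*B_t^3 - t^2) dt + (7*B_t^4) dB_t

Itô's formula for f(t, x): d f(t, B_t) = (f_t + (1/2) f_xx) dt + f_x dB_t. Compute partials of f(t, x) = -t^3/3 + 7*x^5/5:
  f_t(t,x)  = -t^2
  f_x(t,x)  = 7*x^4
  f_xx(t,x) = 28*x^3
Assemble drift = f_t + (1/2) f_xx = -t^2 + 14*x^3 and diffusion = f_x = 7*x^4. Substituting x = B_t:
  d(7*B_t^5/5 - t^3/3) = (14*B_t^3 - t^2) dt + (7*B_t^4) dB_t.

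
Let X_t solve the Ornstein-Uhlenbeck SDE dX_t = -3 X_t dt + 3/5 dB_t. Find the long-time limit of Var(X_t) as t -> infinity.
lim Var(X_t) = 3/50

The OU SDE dX = -theta X dt + sigma dB admits the integrating factor exp(theta t): d(exp(theta t) X_t) = sigma exp(theta t) dB_t. Integrating from 0 to t gives X_t = x_0 * exp(-theta t) + sigma * int_0^t exp(-theta (t-s)) dB_s for any initial x_0. The Itô integral has variance (by the Itô isometry) sigma^2 * int_0^t exp(-2 theta (t - s)) ds = sigma^2 * (1 - exp(-2 theta t)) / (2 theta), independent of x_0.
With theta = 3, sigma = 3/5:
  Var(X_t) = (3/5)^2 * (1 - exp(-2*3 t)) / (2 * 3) = 3/50 - 3*exp(-6*t)/50.
As t -> infinity, exp(-2*3 t) -> 0, so the stationary variance is sigma^2 / (2 theta) = 3/50.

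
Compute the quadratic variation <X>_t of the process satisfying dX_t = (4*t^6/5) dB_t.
<X>_t = 16*t^13/325

For an Itô process dX_t = a(t) dt + b(t) dB_t, the quadratic variation is <X>_t = int_0^t b(s)^2 ds (the drift term does not contribute). Here b(s) = 4*s^6/5, so
  b(s)^2 = 16*s^12/25.
Integrating from 0 to t:
  <X>_t = int_0^t (16*s^12/25) ds = 16*t^13/325.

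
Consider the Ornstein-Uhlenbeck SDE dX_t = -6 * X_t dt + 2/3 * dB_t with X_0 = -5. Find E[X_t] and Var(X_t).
E[X_t] = -5*exp(-6*t); Var(X_t) = 1/27 - exp(-12*t)/27

The OU SDE dX = -theta X dt + sigma dB admits the integrating factor exp(theta t): d(exp(theta t) X_t) = sigma exp(theta t) dB_t. Integrating from 0 to t:
  X_t = x_0 * exp(-theta t) + sigma * int_0^t exp(-theta (t-s)) dB_s.
The Itô integral has mean 0 and (by the Itô isometry) variance sigma^2 * int_0^t exp(-2 theta (t - s)) ds = sigma^2 * (1 - exp(-2 theta t)) / (2 theta).
With theta = 6, sigma = 2/3, x_0 = -5:
  E[X_t] = -5 * exp(-6 t) = -5*exp(-6*t)
  Var(X_t) = (2/3)^2 * (1 - exp(-2*6 t)) / (2 * 6) = 1/27 - exp(-12*t)/27.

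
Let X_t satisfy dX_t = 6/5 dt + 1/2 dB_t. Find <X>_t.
<X>_t = t/4

For an Itô process dX_t = a(t) dt + b(t) dB_t, the quadratic variation is <X>_t = int_0^t b(s)^2 ds (the drift term does not contribute). Here b(s) = 1/2, so
  b(s)^2 = 1/4.
Integrating from 0 to t:
  <X>_t = int_0^t (1/4) ds = t/4.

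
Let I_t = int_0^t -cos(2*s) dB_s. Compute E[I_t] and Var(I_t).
E[I_t] = 0; Var(I_t) = t/2 + sin(4*t)/8

The Itô integral of a deterministic integrand f(s) has mean 0 because each increment f(s) * (B_{s+ds} - B_s) has mean 0. By the Itô isometry:
  Var( int_0^t f(s) dB_s ) = E[ (int_0^t f(s) dB_s)^2 ] = int_0^t f(s)^2 ds.
Here f(s) = -cos(2*s), so f(s)^2 = cos(2*s)^2. Integrate:
  int_0^t (cos(2*s)^2) ds = t/2 + sin(4*t)/8.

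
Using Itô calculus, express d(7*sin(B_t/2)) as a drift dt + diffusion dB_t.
d(7*sin(B_t/2)) = (-7*sin(B_t/2)/8) dt + (7*cos(B_t/2)/2) dB_t

Itô's formula for f(B_t) gives d f(B_t) = f'(B_t) dB_t + (1/2) f''(B_t) dt. Compute derivatives of f(x) = 7*sin(x/2):
  f'(x)  = 7*cos(x/2)/2
  f''(x) = -7*sin(x/2)/4
Substitute x = B_t and multiply the f'' term by 1/2:
  drift     = (1/2) * (-7*sin(x/2)/4) evaluated at B_t = -7*sin(B_t/2)/8
  diffusion = (7*cos(x/2)/2) evaluated at B_t = 7*cos(B_t/2)/2
Therefore d(7*sin(B_t/2)) = (-7*sin(B_t/2)/8) dt + (7*cos(B_t/2)/2) dB_t.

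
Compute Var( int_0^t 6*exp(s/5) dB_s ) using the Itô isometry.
Var = 90*exp(2*t/5) - 90

The Itô integral of a deterministic integrand f(s) has mean 0 because each increment f(s) * (B_{s+ds} - B_s) has mean 0. By the Itô isometry:
  Var( int_0^t f(s) dB_s ) = E[ (int_0^t f(s) dB_s)^2 ] = int_0^t f(s)^2 ds.
Here f(s) = 6*exp(s/5), so f(s)^2 = 36*exp(2*s/5). Integrate:
  int_0^t (36*exp(2*s/5)) ds = 90*exp(2*t/5) - 90.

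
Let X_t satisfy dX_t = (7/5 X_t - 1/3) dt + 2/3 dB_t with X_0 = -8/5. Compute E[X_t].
E[X_t] = 5/21 - 193*exp(7*t/5)/105

Taking expectations and using E[dB_t] = 0, the mean m(t) = E[X_t] satisfies the ODE m'(t) = a m(t) + b with m(0) = x_0. With a = 7/5, b = -1/3, x_0 = -8/5, the solution is
  m(t) = x_0 * exp(a t) + (b/a) * (exp(a t) - 1)
       = (-8/5) * exp((7/5) t) + ((-1/3)/(7/5)) * (exp((7/5) t) - 1)
       = 5/21 - 193*exp(7*t/5)/105.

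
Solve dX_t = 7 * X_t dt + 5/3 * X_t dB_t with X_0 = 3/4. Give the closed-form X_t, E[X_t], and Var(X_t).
X_t = 3/4 * exp((101/18) t + (5/3) B_t); E[X_t] = 3*exp(7*t)/4; Var(X_t) = 9*(exp(25*t/9) - 1)*exp(14*t)/16

For GBM dX = mu X dt + sigma X dB with X_0 = x_0, apply Itô to Y = log X: dY = (mu - sigma^2/2) dt + sigma dB, so Y_t = log(x_0) + (mu - sigma^2/2) t + sigma B_t and hence X_t = x_0 * exp((mu - sigma^2/2) t + sigma B_t).
With mu = 7, sigma = 5/3, x_0 = 3/4, this gives:
  X_t = 3/4 * exp((101/18) * t + (5/3) * B_t).
Since sigma*B_t ~ Normal(0, sigma^2 t), E[exp(sigma*B_t)] = exp(sigma^2 t / 2); so E[X_t] = x_0 * exp((mu - sigma^2/2) t) * exp(sigma^2 t / 2) = x_0 * exp(mu t) = 3*exp(7*t)/4.
Var(X_t) = E[X_t^2] - (E[X_t])^2 = x_0^2 * exp(2 mu t) * (exp(sigma^2 t) - 1) = 9*(exp(25*t/9) - 1)*exp(14*t)/16.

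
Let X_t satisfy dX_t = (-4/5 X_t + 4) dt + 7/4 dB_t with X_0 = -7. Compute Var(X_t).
Var(X_t) = 245/128 - 245*exp(-8*t/5)/128

The variance V(t) = Var(X_t) satisfies V'(t) = 2 a V(t) + c^2 with V(0) = 0 (drift coefficient is linear in X, diffusion is constant). With a = -4/5, c = 7/4, the solution is
  V(t) = (c^2 / (2 a)) * (exp(2 a t) - 1)
       = ((7/4)^2 / (2*(-4/5))) * (exp((-8/5) t) - 1)
       = 245/128 - 245*exp(-8*t/5)/128.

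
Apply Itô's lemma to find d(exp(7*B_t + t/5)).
d(exp(7*B_t + t/5)) = (247*exp(7*B_t + t/5)/10) dt + (7*exp(7*B_t + t/5)) dB_t

Itô's formula for f(t, x): d f(t, B_t) = (f_t + (1/2) f_xx) dt + f_x dB_t. Compute partials of f(t, x) = exp(t/5 + 7*x):
  f_t(t,x)  = exp(t/5 + 7*x)/5
  f_x(t,x)  = 7*exp(t/5 + 7*x)
  f_xx(t,x) = 49*exp(t/5 + 7*x)
Assemble drift = f_t + (1/2) f_xx = 247*exp(t/5 + 7*x)/10 and diffusion = f_x = 7*exp(t/5 + 7*x). Substituting x = B_t:
  d(exp(7*B_t + t/5)) = (247*exp(7*B_t + t/5)/10) dt + (7*exp(7*B_t + t/5)) dB_t.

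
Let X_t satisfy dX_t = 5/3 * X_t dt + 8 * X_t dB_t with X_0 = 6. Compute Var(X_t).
Var(X_t) = 36*(exp(64*t) - 1)*exp(10*t/3)

For GBM dX = mu X dt + sigma X dB with X_0 = x_0, apply Itô to Y = log X: dY = (mu - sigma^2/2) dt + sigma dB, so Y_t = log(x_0) + (mu - sigma^2/2) t + sigma B_t and hence X_t = x_0 * exp((mu - sigma^2/2) t + sigma B_t).
With mu = 5/3, sigma = 8, x_0 = 6, this gives:
  X_t = 6 * exp((-91/3) * t + (8) * B_t).
Since sigma*B_t ~ Normal(0, sigma^2 t), E[exp(sigma*B_t)] = exp(sigma^2 t / 2); so E[X_t] = x_0 * exp((mu - sigma^2/2) t) * exp(sigma^2 t / 2) = x_0 * exp(mu t) = 6*exp(5*t/3).
Var(X_t) = E[X_t^2] - (E[X_t])^2 = x_0^2 * exp(2 mu t) * (exp(sigma^2 t) - 1) = 36*(exp(64*t) - 1)*exp(10*t/3).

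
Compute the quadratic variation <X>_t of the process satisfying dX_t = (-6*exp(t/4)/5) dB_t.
<X>_t = 72*exp(t/2)/25 - 72/25

For an Itô process dX_t = a(t) dt + b(t) dB_t, the quadratic variation is <X>_t = int_0^t b(s)^2 ds (the drift term does not contribute). Here b(s) = -6*exp(s/4)/5, so
  b(s)^2 = 36*exp(s/2)/25.
Integrating from 0 to t:
  <X>_t = int_0^t (36*exp(s/2)/25) ds = 72*exp(t/2)/25 - 72/25.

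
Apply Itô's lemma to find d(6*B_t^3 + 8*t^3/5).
d(6*B_t^3 + 8*t^3/5) = (18*B_t + 24*t^2/5) dt + (18*B_t^2) dB_t

Itô's formula for f(t, x): d f(t, B_t) = (f_t + (1/2) f_xx) dt + f_x dB_t. Compute partials of f(t, x) = 8*t^3/5 + 6*x^3:
  f_t(t,x)  = 24*t^2/5
  f_x(t,x)  = 18*x^2
  f_xx(t,x) = 36*x
Assemble drift = f_t + (1/2) f_xx = 24*t^2/5 + 18*x and diffusion = f_x = 18*x^2. Substituting x = B_t:
  d(6*B_t^3 + 8*t^3/5) = (18*B_t + 24*t^2/5) dt + (18*B_t^2) dB_t.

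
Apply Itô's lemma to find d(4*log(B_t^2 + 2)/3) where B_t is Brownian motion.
d(4*log(B_t^2 + 2)/3) = (4*(2 - B_t^2)/(3*(B_t^2 + 2)^2)) dt + (8*B_t/(3*(B_t^2 + 2))) dB_t

Itô's formula for f(B_t) gives d f(B_t) = f'(B_t) dB_t + (1/2) f''(B_t) dt. Compute derivatives of f(x) = 4*log(x^2 + 2)/3:
  f'(x)  = 8*x/(3*(x^2 + 2))
  f''(x) = 8*(2 - x^2)/(3*(x^2 + 2)^2)
Substitute x = B_t and multiply the f'' term by 1/2:
  drift     = (1/2) * (8*(2 - x^2)/(3*(x^2 + 2)^2)) evaluated at B_t = 4*(2 - B_t^2)/(3*(B_t^2 + 2)^2)
  diffusion = (8*x/(3*(x^2 + 2))) evaluated at B_t = 8*B_t/(3*(B_t^2 + 2))
Therefore d(4*log(B_t^2 + 2)/3) = (4*(2 - B_t^2)/(3*(B_t^2 + 2)^2)) dt + (8*B_t/(3*(B_t^2 + 2))) dB_t.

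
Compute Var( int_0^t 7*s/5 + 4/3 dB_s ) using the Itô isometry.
Var = t*(147*t^2 + 420*t + 400)/225

The Itô integral of a deterministic integrand f(s) has mean 0 because each increment f(s) * (B_{s+ds} - B_s) has mean 0. By the Itô isometry:
  Var( int_0^t f(s) dB_s ) = E[ (int_0^t f(s) dB_s)^2 ] = int_0^t f(s)^2 ds.
Here f(s) = 7*s/5 + 4/3, so f(s)^2 = (21*s + 20)^2/225. Integrate:
  int_0^t ((21*s + 20)^2/225) ds = t*(147*t^2 + 420*t + 400)/225.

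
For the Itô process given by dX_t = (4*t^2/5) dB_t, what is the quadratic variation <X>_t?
<X>_t = 16*t^5/125

For an Itô process dX_t = a(t) dt + b(t) dB_t, the quadratic variation is <X>_t = int_0^t b(s)^2 ds (the drift term does not contribute). Here b(s) = 4*s^2/5, so
  b(s)^2 = 16*s^4/25.
Integrating from 0 to t:
  <X>_t = int_0^t (16*s^4/25) ds = 16*t^5/125.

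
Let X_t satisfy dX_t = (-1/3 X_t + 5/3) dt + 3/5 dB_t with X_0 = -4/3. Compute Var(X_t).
Var(X_t) = 27/50 - 27*exp(-2*t/3)/50

The variance V(t) = Var(X_t) satisfies V'(t) = 2 a V(t) + c^2 with V(0) = 0 (drift coefficient is linear in X, diffusion is constant). With a = -1/3, c = 3/5, the solution is
  V(t) = (c^2 / (2 a)) * (exp(2 a t) - 1)
       = ((3/5)^2 / (2*(-1/3))) * (exp((-2/3) t) - 1)
       = 27/50 - 27*exp(-2*t/3)/50.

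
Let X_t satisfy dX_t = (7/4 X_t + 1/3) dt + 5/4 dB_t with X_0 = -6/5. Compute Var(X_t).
Var(X_t) = 25*exp(7*t/2)/56 - 25/56

The variance V(t) = Var(X_t) satisfies V'(t) = 2 a V(t) + c^2 with V(0) = 0 (drift coefficient is linear in X, diffusion is constant). With a = 7/4, c = 5/4, the solution is
  V(t) = (c^2 / (2 a)) * (exp(2 a t) - 1)
       = ((5/4)^2 / (2*(7/4))) * (exp((7/2) t) - 1)
       = 25*exp(7*t/2)/56 - 25/56.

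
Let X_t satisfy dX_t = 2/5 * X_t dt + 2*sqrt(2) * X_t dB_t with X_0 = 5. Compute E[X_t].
E[X_t] = 5*exp(2*t/5)

For GBM dX = mu X dt + sigma X dB with X_0 = x_0, apply Itô to Y = log X: dY = (mu - sigma^2/2) dt + sigma dB, so Y_t = log(x_0) + (mu - sigma^2/2) t + sigma B_t and hence X_t = x_0 * exp((mu - sigma^2/2) t + sigma B_t).
With mu = 2/5, sigma = 2*sqrt(2), x_0 = 5, this gives:
  X_t = 5 * exp((-18/5) * t + (2*sqrt(2)) * B_t).
Since sigma*B_t ~ Normal(0, sigma^2 t), E[exp(sigma*B_t)] = exp(sigma^2 t / 2); so E[X_t] = x_0 * exp((mu - sigma^2/2) t) * exp(sigma^2 t / 2) = x_0 * exp(mu t) = 5*exp(2*t/5).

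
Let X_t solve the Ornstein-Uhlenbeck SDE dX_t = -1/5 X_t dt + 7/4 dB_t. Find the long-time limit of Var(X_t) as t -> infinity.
lim Var(X_t) = 245/32

The OU SDE dX = -theta X dt + sigma dB admits the integrating factor exp(theta t): d(exp(theta t) X_t) = sigma exp(theta t) dB_t. Integrating from 0 to t gives X_t = x_0 * exp(-theta t) + sigma * int_0^t exp(-theta (t-s)) dB_s for any initial x_0. The Itô integral has variance (by the Itô isometry) sigma^2 * int_0^t exp(-2 theta (t - s)) ds = sigma^2 * (1 - exp(-2 theta t)) / (2 theta), independent of x_0.
With theta = 1/5, sigma = 7/4:
  Var(X_t) = (7/4)^2 * (1 - exp(-2*1/5 t)) / (2 * 1/5) = 245/32 - 245*exp(-2*t/5)/32.
As t -> infinity, exp(-2*1/5 t) -> 0, so the stationary variance is sigma^2 / (2 theta) = 245/32.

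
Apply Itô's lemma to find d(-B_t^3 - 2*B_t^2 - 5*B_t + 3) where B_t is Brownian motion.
d(-B_t^3 - 2*B_t^2 - 5*B_t + 3) = (-3*B_t - 2) dt + (-3*B_t^2 - 4*B_t - 5) dB_t

Itô's formula for f(B_t) gives d f(B_t) = f'(B_t) dB_t + (1/2) f''(B_t) dt. Compute derivatives of f(x) = -x^3 - 2*x^2 - 5*x + 3:
  f'(x)  = -3*x^2 - 4*x - 5
  f''(x) = -6*x - 4
Substitute x = B_t and multiply the f'' term by 1/2:
  drift     = (1/2) * (-6*x - 4) evaluated at B_t = -3*B_t - 2
  diffusion = (-3*x^2 - 4*x - 5) evaluated at B_t = -3*B_t^2 - 4*B_t - 5
Therefore d(-B_t^3 - 2*B_t^2 - 5*B_t + 3) = (-3*B_t - 2) dt + (-3*B_t^2 - 4*B_t - 5) dB_t.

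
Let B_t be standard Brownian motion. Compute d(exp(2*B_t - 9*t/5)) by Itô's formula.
d(exp(2*B_t - 9*t/5)) = (exp(2*B_t - 9*t/5)/5) dt + (2*exp(2*B_t - 9*t/5)) dB_t

Itô's formula for f(t, x): d f(t, B_t) = (f_t + (1/2) f_xx) dt + f_x dB_t. Compute partials of f(t, x) = exp(-9*t/5 + 2*x):
  f_t(t,x)  = -9*exp(-9*t/5 + 2*x)/5
  f_x(t,x)  = 2*exp(-9*t/5 + 2*x)
  f_xx(t,x) = 4*exp(-9*t/5 + 2*x)
Assemble drift = f_t + (1/2) f_xx = exp(-9*t/5 + 2*x)/5 and diffusion = f_x = 2*exp(-9*t/5 + 2*x). Substituting x = B_t:
  d(exp(2*B_t - 9*t/5)) = (exp(2*B_t - 9*t/5)/5) dt + (2*exp(2*B_t - 9*t/5)) dB_t.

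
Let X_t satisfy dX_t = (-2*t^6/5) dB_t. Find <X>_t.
<X>_t = 4*t^13/325

For an Itô process dX_t = a(t) dt + b(t) dB_t, the quadratic variation is <X>_t = int_0^t b(s)^2 ds (the drift term does not contribute). Here b(s) = -2*s^6/5, so
  b(s)^2 = 4*s^12/25.
Integrating from 0 to t:
  <X>_t = int_0^t (4*s^12/25) ds = 4*t^13/325.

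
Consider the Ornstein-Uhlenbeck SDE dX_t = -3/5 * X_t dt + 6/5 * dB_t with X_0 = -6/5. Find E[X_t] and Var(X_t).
E[X_t] = -6*exp(-3*t/5)/5; Var(X_t) = 6/5 - 6*exp(-6*t/5)/5

The OU SDE dX = -theta X dt + sigma dB admits the integrating factor exp(theta t): d(exp(theta t) X_t) = sigma exp(theta t) dB_t. Integrating from 0 to t:
  X_t = x_0 * exp(-theta t) + sigma * int_0^t exp(-theta (t-s)) dB_s.
The Itô integral has mean 0 and (by the Itô isometry) variance sigma^2 * int_0^t exp(-2 theta (t - s)) ds = sigma^2 * (1 - exp(-2 theta t)) / (2 theta).
With theta = 3/5, sigma = 6/5, x_0 = -6/5:
  E[X_t] = -6/5 * exp(-3/5 t) = -6*exp(-3*t/5)/5
  Var(X_t) = (6/5)^2 * (1 - exp(-2*3/5 t)) / (2 * 3/5) = 6/5 - 6*exp(-6*t/5)/5.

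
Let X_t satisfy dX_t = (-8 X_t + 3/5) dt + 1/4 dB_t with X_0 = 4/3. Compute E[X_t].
E[X_t] = 3/40 + 151*exp(-8*t)/120

Taking expectations and using E[dB_t] = 0, the mean m(t) = E[X_t] satisfies the ODE m'(t) = a m(t) + b with m(0) = x_0. With a = -8, b = 3/5, x_0 = 4/3, the solution is
  m(t) = x_0 * exp(a t) + (b/a) * (exp(a t) - 1)
       = (4/3) * exp((-8) t) + ((3/5)/(-8)) * (exp((-8) t) - 1)
       = 3/40 + 151*exp(-8*t)/120.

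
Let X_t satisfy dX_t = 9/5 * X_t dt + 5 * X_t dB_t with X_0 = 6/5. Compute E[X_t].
E[X_t] = 6*exp(9*t/5)/5

For GBM dX = mu X dt + sigma X dB with X_0 = x_0, apply Itô to Y = log X: dY = (mu - sigma^2/2) dt + sigma dB, so Y_t = log(x_0) + (mu - sigma^2/2) t + sigma B_t and hence X_t = x_0 * exp((mu - sigma^2/2) t + sigma B_t).
With mu = 9/5, sigma = 5, x_0 = 6/5, this gives:
  X_t = 6/5 * exp((-107/10) * t + (5) * B_t).
Since sigma*B_t ~ Normal(0, sigma^2 t), E[exp(sigma*B_t)] = exp(sigma^2 t / 2); so E[X_t] = x_0 * exp((mu - sigma^2/2) t) * exp(sigma^2 t / 2) = x_0 * exp(mu t) = 6*exp(9*t/5)/5.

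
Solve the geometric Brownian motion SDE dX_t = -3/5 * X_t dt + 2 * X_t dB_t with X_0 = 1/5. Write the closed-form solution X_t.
X_t = 1/5 * exp((-13/5) * t + (2) * B_t)

For GBM dX = mu X dt + sigma X dB with X_0 = x_0, apply Itô to Y = log X: dY = (mu - sigma^2/2) dt + sigma dB, so Y_t = log(x_0) + (mu - sigma^2/2) t + sigma B_t and hence X_t = x_0 * exp((mu - sigma^2/2) t + sigma B_t).
With mu = -3/5, sigma = 2, x_0 = 1/5, this gives:
  X_t = 1/5 * exp((-13/5) * t + (2) * B_t).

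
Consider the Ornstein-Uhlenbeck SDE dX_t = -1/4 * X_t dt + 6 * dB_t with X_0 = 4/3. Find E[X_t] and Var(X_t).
E[X_t] = 4*exp(-t/4)/3; Var(X_t) = 72 - 72*exp(-t/2)

The OU SDE dX = -theta X dt + sigma dB admits the integrating factor exp(theta t): d(exp(theta t) X_t) = sigma exp(theta t) dB_t. Integrating from 0 to t:
  X_t = x_0 * exp(-theta t) + sigma * int_0^t exp(-theta (t-s)) dB_s.
The Itô integral has mean 0 and (by the Itô isometry) variance sigma^2 * int_0^t exp(-2 theta (t - s)) ds = sigma^2 * (1 - exp(-2 theta t)) / (2 theta).
With theta = 1/4, sigma = 6, x_0 = 4/3:
  E[X_t] = 4/3 * exp(-1/4 t) = 4*exp(-t/4)/3
  Var(X_t) = (6)^2 * (1 - exp(-2*1/4 t)) / (2 * 1/4) = 72 - 72*exp(-t/2).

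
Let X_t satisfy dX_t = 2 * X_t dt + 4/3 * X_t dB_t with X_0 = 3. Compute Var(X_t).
Var(X_t) = 9*(exp(16*t/9) - 1)*exp(4*t)

For GBM dX = mu X dt + sigma X dB with X_0 = x_0, apply Itô to Y = log X: dY = (mu - sigma^2/2) dt + sigma dB, so Y_t = log(x_0) + (mu - sigma^2/2) t + sigma B_t and hence X_t = x_0 * exp((mu - sigma^2/2) t + sigma B_t).
With mu = 2, sigma = 4/3, x_0 = 3, this gives:
  X_t = 3 * exp((10/9) * t + (4/3) * B_t).
Since sigma*B_t ~ Normal(0, sigma^2 t), E[exp(sigma*B_t)] = exp(sigma^2 t / 2); so E[X_t] = x_0 * exp((mu - sigma^2/2) t) * exp(sigma^2 t / 2) = x_0 * exp(mu t) = 3*exp(2*t).
Var(X_t) = E[X_t^2] - (E[X_t])^2 = x_0^2 * exp(2 mu t) * (exp(sigma^2 t) - 1) = 9*(exp(16*t/9) - 1)*exp(4*t).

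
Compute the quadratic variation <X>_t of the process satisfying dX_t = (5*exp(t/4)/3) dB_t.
<X>_t = 50*exp(t/2)/9 - 50/9

For an Itô process dX_t = a(t) dt + b(t) dB_t, the quadratic variation is <X>_t = int_0^t b(s)^2 ds (the drift term does not contribute). Here b(s) = 5*exp(s/4)/3, so
  b(s)^2 = 25*exp(s/2)/9.
Integrating from 0 to t:
  <X>_t = int_0^t (25*exp(s/2)/9) ds = 50*exp(t/2)/9 - 50/9.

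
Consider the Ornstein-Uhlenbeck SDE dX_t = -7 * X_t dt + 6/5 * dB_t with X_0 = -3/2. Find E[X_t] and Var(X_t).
E[X_t] = -3*exp(-7*t)/2; Var(X_t) = 18/175 - 18*exp(-14*t)/175

The OU SDE dX = -theta X dt + sigma dB admits the integrating factor exp(theta t): d(exp(theta t) X_t) = sigma exp(theta t) dB_t. Integrating from 0 to t:
  X_t = x_0 * exp(-theta t) + sigma * int_0^t exp(-theta (t-s)) dB_s.
The Itô integral has mean 0 and (by the Itô isometry) variance sigma^2 * int_0^t exp(-2 theta (t - s)) ds = sigma^2 * (1 - exp(-2 theta t)) / (2 theta).
With theta = 7, sigma = 6/5, x_0 = -3/2:
  E[X_t] = -3/2 * exp(-7 t) = -3*exp(-7*t)/2
  Var(X_t) = (6/5)^2 * (1 - exp(-2*7 t)) / (2 * 7) = 18/175 - 18*exp(-14*t)/175.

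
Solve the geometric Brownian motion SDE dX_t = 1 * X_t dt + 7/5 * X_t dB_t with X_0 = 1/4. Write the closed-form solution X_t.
X_t = 1/4 * exp((1/50) * t + (7/5) * B_t)

For GBM dX = mu X dt + sigma X dB with X_0 = x_0, apply Itô to Y = log X: dY = (mu - sigma^2/2) dt + sigma dB, so Y_t = log(x_0) + (mu - sigma^2/2) t + sigma B_t and hence X_t = x_0 * exp((mu - sigma^2/2) t + sigma B_t).
With mu = 1, sigma = 7/5, x_0 = 1/4, this gives:
  X_t = 1/4 * exp((1/50) * t + (7/5) * B_t).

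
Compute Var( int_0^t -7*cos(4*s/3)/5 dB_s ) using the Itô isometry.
Var = 49*t/50 + 147*sin(4*t/3)*cos(4*t/3)/200

The Itô integral of a deterministic integrand f(s) has mean 0 because each increment f(s) * (B_{s+ds} - B_s) has mean 0. By the Itô isometry:
  Var( int_0^t f(s) dB_s ) = E[ (int_0^t f(s) dB_s)^2 ] = int_0^t f(s)^2 ds.
Here f(s) = -7*cos(4*s/3)/5, so f(s)^2 = 49*cos(4*s/3)^2/25. Integrate:
  int_0^t (49*cos(4*s/3)^2/25) ds = 49*t/50 + 147*sin(4*t/3)*cos(4*t/3)/200.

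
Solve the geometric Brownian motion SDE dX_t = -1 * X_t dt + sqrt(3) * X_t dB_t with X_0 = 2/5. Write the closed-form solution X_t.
X_t = 2/5 * exp((-5/2) * t + (sqrt(3)) * B_t)

For GBM dX = mu X dt + sigma X dB with X_0 = x_0, apply Itô to Y = log X: dY = (mu - sigma^2/2) dt + sigma dB, so Y_t = log(x_0) + (mu - sigma^2/2) t + sigma B_t and hence X_t = x_0 * exp((mu - sigma^2/2) t + sigma B_t).
With mu = -1, sigma = sqrt(3), x_0 = 2/5, this gives:
  X_t = 2/5 * exp((-5/2) * t + (sqrt(3)) * B_t).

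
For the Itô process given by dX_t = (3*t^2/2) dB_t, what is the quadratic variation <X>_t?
<X>_t = 9*t^5/20

For an Itô process dX_t = a(t) dt + b(t) dB_t, the quadratic variation is <X>_t = int_0^t b(s)^2 ds (the drift term does not contribute). Here b(s) = 3*s^2/2, so
  b(s)^2 = 9*s^4/4.
Integrating from 0 to t:
  <X>_t = int_0^t (9*s^4/4) ds = 9*t^5/20.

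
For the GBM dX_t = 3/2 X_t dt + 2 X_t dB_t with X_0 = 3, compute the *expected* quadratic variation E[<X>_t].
E[<X>_t] = 36*exp(7*t)/7 - 36/7

<X>_t = int_0^t (2 * X_s)^2 ds. Taking expectation inside the integral: E[<X>_t] = 2^2 * int_0^t E[X_s^2] ds. For GBM, E[X_s^2] = x_0^2 * exp((2 mu + sigma^2) s). Integrating:
  E[<X>_t] = 2^2 * 3^2 * (exp((2*(3/2) + 2^2) t) - 1) / (2*(3/2) + 2^2)
           = 2^2 * 3^2 * (exp(7 t) - 1) / 7 = 36*exp(7*t)/7 - 36/7.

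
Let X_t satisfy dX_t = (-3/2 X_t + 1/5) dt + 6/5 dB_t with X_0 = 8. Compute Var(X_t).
Var(X_t) = 12/25 - 12*exp(-3*t)/25

The variance V(t) = Var(X_t) satisfies V'(t) = 2 a V(t) + c^2 with V(0) = 0 (drift coefficient is linear in X, diffusion is constant). With a = -3/2, c = 6/5, the solution is
  V(t) = (c^2 / (2 a)) * (exp(2 a t) - 1)
       = ((6/5)^2 / (2*(-3/2))) * (exp((-3) t) - 1)
       = 12/25 - 12*exp(-3*t)/25.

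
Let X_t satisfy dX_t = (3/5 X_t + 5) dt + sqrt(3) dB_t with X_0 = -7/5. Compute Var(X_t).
Var(X_t) = 5*exp(6*t/5)/2 - 5/2

The variance V(t) = Var(X_t) satisfies V'(t) = 2 a V(t) + c^2 with V(0) = 0 (drift coefficient is linear in X, diffusion is constant). With a = 3/5, c = sqrt(3), the solution is
  V(t) = (c^2 / (2 a)) * (exp(2 a t) - 1)
       = (sqrt(3)^2 / (2*(3/5))) * (exp((6/5) t) - 1)
       = 5*exp(6*t/5)/2 - 5/2.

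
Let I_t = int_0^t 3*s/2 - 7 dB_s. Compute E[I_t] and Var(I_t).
E[I_t] = 0; Var(I_t) = t*(3*t^2 - 42*t + 196)/4

The Itô integral of a deterministic integrand f(s) has mean 0 because each increment f(s) * (B_{s+ds} - B_s) has mean 0. By the Itô isometry:
  Var( int_0^t f(s) dB_s ) = E[ (int_0^t f(s) dB_s)^2 ] = int_0^t f(s)^2 ds.
Here f(s) = 3*s/2 - 7, so f(s)^2 = (3*s - 14)^2/4. Integrate:
  int_0^t ((3*s - 14)^2/4) ds = t*(3*t^2 - 42*t + 196)/4.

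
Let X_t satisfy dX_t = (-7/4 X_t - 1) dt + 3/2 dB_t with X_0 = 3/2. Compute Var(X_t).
Var(X_t) = 9/14 - 9*exp(-7*t/2)/14

The variance V(t) = Var(X_t) satisfies V'(t) = 2 a V(t) + c^2 with V(0) = 0 (drift coefficient is linear in X, diffusion is constant). With a = -7/4, c = 3/2, the solution is
  V(t) = (c^2 / (2 a)) * (exp(2 a t) - 1)
       = ((3/2)^2 / (2*(-7/4))) * (exp((-7/2) t) - 1)
       = 9/14 - 9*exp(-7*t/2)/14.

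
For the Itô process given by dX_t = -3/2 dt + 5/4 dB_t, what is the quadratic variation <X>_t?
<X>_t = 25*t/16

For an Itô process dX_t = a(t) dt + b(t) dB_t, the quadratic variation is <X>_t = int_0^t b(s)^2 ds (the drift term does not contribute). Here b(s) = 5/4, so
  b(s)^2 = 25/16.
Integrating from 0 to t:
  <X>_t = int_0^t (25/16) ds = 25*t/16.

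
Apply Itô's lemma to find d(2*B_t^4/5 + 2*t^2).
d(2*B_t^4/5 + 2*t^2) = (12*B_t^2/5 + 4*t) dt + (8*B_t^3/5) dB_t

Itô's formula for f(t, x): d f(t, B_t) = (f_t + (1/2) f_xx) dt + f_x dB_t. Compute partials of f(t, x) = 2*t^2 + 2*x^4/5:
  f_t(t,x)  = 4*t
  f_x(t,x)  = 8*x^3/5
  f_xx(t,x) = 24*x^2/5
Assemble drift = f_t + (1/2) f_xx = 4*t + 12*x^2/5 and diffusion = f_x = 8*x^3/5. Substituting x = B_t:
  d(2*B_t^4/5 + 2*t^2) = (12*B_t^2/5 + 4*t) dt + (8*B_t^3/5) dB_t.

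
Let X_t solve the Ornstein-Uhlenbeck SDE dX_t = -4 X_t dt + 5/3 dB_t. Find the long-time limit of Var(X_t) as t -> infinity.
lim Var(X_t) = 25/72

The OU SDE dX = -theta X dt + sigma dB admits the integrating factor exp(theta t): d(exp(theta t) X_t) = sigma exp(theta t) dB_t. Integrating from 0 to t gives X_t = x_0 * exp(-theta t) + sigma * int_0^t exp(-theta (t-s)) dB_s for any initial x_0. The Itô integral has variance (by the Itô isometry) sigma^2 * int_0^t exp(-2 theta (t - s)) ds = sigma^2 * (1 - exp(-2 theta t)) / (2 theta), independent of x_0.
With theta = 4, sigma = 5/3:
  Var(X_t) = (5/3)^2 * (1 - exp(-2*4 t)) / (2 * 4) = 25/72 - 25*exp(-8*t)/72.
As t -> infinity, exp(-2*4 t) -> 0, so the stationary variance is sigma^2 / (2 theta) = 25/72.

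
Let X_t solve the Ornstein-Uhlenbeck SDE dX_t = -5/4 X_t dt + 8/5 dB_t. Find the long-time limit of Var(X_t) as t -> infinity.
lim Var(X_t) = 128/125

The OU SDE dX = -theta X dt + sigma dB admits the integrating factor exp(theta t): d(exp(theta t) X_t) = sigma exp(theta t) dB_t. Integrating from 0 to t gives X_t = x_0 * exp(-theta t) + sigma * int_0^t exp(-theta (t-s)) dB_s for any initial x_0. The Itô integral has variance (by the Itô isometry) sigma^2 * int_0^t exp(-2 theta (t - s)) ds = sigma^2 * (1 - exp(-2 theta t)) / (2 theta), independent of x_0.
With theta = 5/4, sigma = 8/5:
  Var(X_t) = (8/5)^2 * (1 - exp(-2*5/4 t)) / (2 * 5/4) = 128/125 - 128*exp(-5*t/2)/125.
As t -> infinity, exp(-2*5/4 t) -> 0, so the stationary variance is sigma^2 / (2 theta) = 128/125.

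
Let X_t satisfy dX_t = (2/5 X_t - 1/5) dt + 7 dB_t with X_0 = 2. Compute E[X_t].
E[X_t] = 3*exp(2*t/5)/2 + 1/2

Taking expectations and using E[dB_t] = 0, the mean m(t) = E[X_t] satisfies the ODE m'(t) = a m(t) + b with m(0) = x_0. With a = 2/5, b = -1/5, x_0 = 2, the solution is
  m(t) = x_0 * exp(a t) + (b/a) * (exp(a t) - 1)
       = 2 * exp((2/5) t) + ((-1/5)/(2/5)) * (exp((2/5) t) - 1)
       = 3*exp(2*t/5)/2 + 1/2.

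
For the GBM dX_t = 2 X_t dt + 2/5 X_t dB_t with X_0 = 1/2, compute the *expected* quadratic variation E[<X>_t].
E[<X>_t] = exp(104*t/25)/104 - 1/104

<X>_t = int_0^t ((2/5) * X_s)^2 ds. Taking expectation inside the integral: E[<X>_t] = (2/5)^2 * int_0^t E[X_s^2] ds. For GBM, E[X_s^2] = x_0^2 * exp((2 mu + sigma^2) s). Integrating:
  E[<X>_t] = (2/5)^2 * (1/2)^2 * (exp((2*2 + (2/5)^2) t) - 1) / (2*2 + (2/5)^2)
           = (2/5)^2 * (1/2)^2 * (exp((104/25) t) - 1) / (104/25) = exp(104*t/25)/104 - 1/104.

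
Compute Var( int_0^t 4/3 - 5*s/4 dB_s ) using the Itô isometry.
Var = t*(75*t^2 - 240*t + 256)/144

The Itô integral of a deterministic integrand f(s) has mean 0 because each increment f(s) * (B_{s+ds} - B_s) has mean 0. By the Itô isometry:
  Var( int_0^t f(s) dB_s ) = E[ (int_0^t f(s) dB_s)^2 ] = int_0^t f(s)^2 ds.
Here f(s) = 4/3 - 5*s/4, so f(s)^2 = (15*s - 16)^2/144. Integrate:
  int_0^t ((15*s - 16)^2/144) ds = t*(75*t^2 - 240*t + 256)/144.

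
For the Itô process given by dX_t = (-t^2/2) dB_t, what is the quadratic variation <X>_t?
<X>_t = t^5/20

For an Itô process dX_t = a(t) dt + b(t) dB_t, the quadratic variation is <X>_t = int_0^t b(s)^2 ds (the drift term does not contribute). Here b(s) = -s^2/2, so
  b(s)^2 = s^4/4.
Integrating from 0 to t:
  <X>_t = int_0^t (s^4/4) ds = t^5/20.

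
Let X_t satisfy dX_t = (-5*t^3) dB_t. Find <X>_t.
<X>_t = 25*t^7/7

For an Itô process dX_t = a(t) dt + b(t) dB_t, the quadratic variation is <X>_t = int_0^t b(s)^2 ds (the drift term does not contribute). Here b(s) = -5*s^3, so
  b(s)^2 = 25*s^6.
Integrating from 0 to t:
  <X>_t = int_0^t (25*s^6) ds = 25*t^7/7.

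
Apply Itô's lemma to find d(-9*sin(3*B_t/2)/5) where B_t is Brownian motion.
d(-9*sin(3*B_t/2)/5) = (81*sin(3*B_t/2)/40) dt + (-27*cos(3*B_t/2)/10) dB_t

Itô's formula for f(B_t) gives d f(B_t) = f'(B_t) dB_t + (1/2) f''(B_t) dt. Compute derivatives of f(x) = -9*sin(3*x/2)/5:
  f'(x)  = -27*cos(3*x/2)/10
  f''(x) = 81*sin(3*x/2)/20
Substitute x = B_t and multiply the f'' term by 1/2:
  drift     = (1/2) * (81*sin(3*x/2)/20) evaluated at B_t = 81*sin(3*B_t/2)/40
  diffusion = (-27*cos(3*x/2)/10) evaluated at B_t = -27*cos(3*B_t/2)/10
Therefore d(-9*sin(3*B_t/2)/5) = (81*sin(3*B_t/2)/40) dt + (-27*cos(3*B_t/2)/10) dB_t.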